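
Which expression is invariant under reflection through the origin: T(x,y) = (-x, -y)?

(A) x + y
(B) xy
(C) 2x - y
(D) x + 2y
B

The map is reflection through the origin: T(x,y) = (-x, -y).
Substitute the transformed coordinates into each option and compare with the original:
(A) x + y  ->  (-x) + (-y) = -x - y   [differs from x + y: not invariant]
(B) xy  ->  (-x)(-y) = xy   [equals xy: invariant]
(C) 2x - y  ->  2(-x) - (-y) = -2x + y   [differs from 2x - y: not invariant]
(D) x + 2y  ->  (-x) + 2(-y) = -x - 2y   [differs from x + 2y: not invariant]

Only option (B), xy, is unchanged by the transformation.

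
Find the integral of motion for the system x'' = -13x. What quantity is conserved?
E = (x')^2 + 13x^2

Multiply the equation by x':
x' * x'' = -13x * x'
The left side is d/dt[(x')^2/2] and the right side is d/dt[-13x^2/2], so
d/dt[(x')^2/2 + 13x^2/2] = 0, i.e. (x')^2/2 + 13x^2/2 = constant.
Multiplying by 2, the integral of motion is E = (x')^2 + 13x^2.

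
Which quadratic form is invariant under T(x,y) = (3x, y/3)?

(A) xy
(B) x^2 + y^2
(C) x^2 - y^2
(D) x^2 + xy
A

T multiplies x by 3 and divides y by 3.
Substitute the transformed coordinates into each option and compare with the original:
(A) xy  ->  (3x)(y/3) = xy   [equals xy: invariant]
(B) x^2 + y^2  ->  (3x)^2 + (y/3)^2 = 9x^2 + y^2/9   [differs from x^2 + y^2: not invariant]
(C) x^2 - y^2  ->  (3x)^2 - (y/3)^2 = 9x^2 - y^2/9   [differs from x^2 - y^2: not invariant]
(D) x^2 + xy  ->  (3x)^2 + (3x)(y/3) = 9x^2 + xy   [differs from x^2 + xy: not invariant]

Only option (A), xy, is unchanged by the transformation.
The factors 3 and 1/3 cancel only in the pure product xy.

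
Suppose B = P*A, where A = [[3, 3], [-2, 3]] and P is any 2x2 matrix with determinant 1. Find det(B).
15

By the multiplicative property of determinants, det(B) = det(P*A) = det(P) * det(A) = det(A),
so the determinant is invariant under multiplication by any determinant-1 matrix; we just need det(A).

det(A) = (3)(3) - (3)(-2) = 9 - (-6) = 15

Therefore det(B) = 1 * 15 = 15.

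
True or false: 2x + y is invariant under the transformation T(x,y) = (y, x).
False

Substitute T(x,y) = (y, x) into the expression and compare with the original.

Original: 2x + y
After applying T: 2(y) + (x) = x + 2y

This differs from the original 2x + y (difference: -x + y), so the expression is NOT invariant.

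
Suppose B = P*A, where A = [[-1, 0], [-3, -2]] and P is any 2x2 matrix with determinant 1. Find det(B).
2

By the multiplicative property of determinants, det(B) = det(P*A) = det(P) * det(A) = det(A),
so the determinant is invariant under multiplication by any determinant-1 matrix; we just need det(A).

det(A) = (-1)(-2) - (0)(-3) = 2 - 0 = 2

Therefore det(B) = 1 * 2 = 2.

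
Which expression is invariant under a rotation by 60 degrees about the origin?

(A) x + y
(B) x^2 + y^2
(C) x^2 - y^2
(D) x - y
B

A rotation by 60 degrees sends (x, y) to (x/2 - sqrt(3)y/2, sqrt(3)x/2 + y/2).
Substitute the transformed coordinates into each option and compare with the original:
(A) x + y  ->  (x/2 - sqrt(3)y/2) + (sqrt(3)x/2 + y/2) = x/2 + sqrt(3)x/2 - sqrt(3)y/2 + y/2   [differs from x + y: not invariant]
(B) x^2 + y^2  ->  (x/2 - sqrt(3)y/2)^2 + (sqrt(3)x/2 + y/2)^2 = x^2 + y^2   [equals x^2 + y^2: invariant]
(C) x^2 - y^2  ->  (x/2 - sqrt(3)y/2)^2 - (sqrt(3)x/2 + y/2)^2 = -x^2/2 - sqrt(3)xy + y^2/2   [differs from x^2 - y^2: not invariant]
(D) x - y  ->  (x/2 - sqrt(3)y/2) - (sqrt(3)x/2 + y/2) = -sqrt(3)x/2 + x/2 - sqrt(3)y/2 - y/2   [differs from x - y: not invariant]

Only option (B), x^2 + y^2, is unchanged by the transformation.
Geometrically, x^2 + y^2 is the squared distance from the origin, which every rotation about the origin preserves.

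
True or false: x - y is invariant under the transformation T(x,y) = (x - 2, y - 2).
True

Substitute T(x,y) = (x - 2, y - 2) into the expression and compare with the original.

Original: x - y
After applying T: (x - 2) - (y - 2) = x - y

This is identical to the original x - y, so the expression is invariant.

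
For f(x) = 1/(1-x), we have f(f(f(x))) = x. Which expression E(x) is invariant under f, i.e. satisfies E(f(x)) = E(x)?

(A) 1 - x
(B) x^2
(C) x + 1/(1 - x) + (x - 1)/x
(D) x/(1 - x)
C

Replace x by f(x) = 1/(1 - x) in each option and simplify. As a quick numerical cross-check, also compare E(5) with E(f(5)) = E(-1/4).

(A) 1 - x  ->  1 - (1/(1 - x)) = x/(x - 1); check: E(5) = -4 but E(-1/4) = 5/4.   [not invariant]
(B) x^2  ->  (1/(1 - x))^2 = (x - 1)^(-2); check: E(5) = 25 but E(-1/4) = 1/16.   [not invariant]
(C) x + 1/(1 - x) + (x - 1)/x  ->  (1/(1 - x)) + 1/(1 - (1/(1 - x))) + ((1/(1 - x)) - 1)/(1/(1 - x)), which simplifies back to x + 1/(1 - x) + (x - 1)/x; check: E(5) = 111/20, E(-1/4) = 111/20.   [invariant]
(D) x/(1 - x)  ->  (1/(1 - x))/(1 - (1/(1 - x))) = -1/x; check: E(5) = -5/4 but E(-1/4) = -1/5.   [not invariant]

Only (C) is unchanged. Indeed f(f(x)) = 1/(1 - 1/(1-x)) = (1-x)/(-x) = (x-1)/x, so E(x) = x + f(x) + f(f(x)) is the sum over the whole 3-cycle; applying f just permutes the three terms cyclically (x -> f(x) -> f(f(x)) -> x), leaving the sum unchanged.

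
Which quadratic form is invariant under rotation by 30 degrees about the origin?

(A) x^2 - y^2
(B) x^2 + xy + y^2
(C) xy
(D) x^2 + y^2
D

Rotation by 30 degrees sends (x, y) to (sqrt(3)x/2 - y/2, x/2 + sqrt(3)y/2).
Substitute the transformed coordinates into each option and compare with the original:
(A) x^2 - y^2  ->  (sqrt(3)x/2 - y/2)^2 - (x/2 + sqrt(3)y/2)^2 = x^2/2 - sqrt(3)xy - y^2/2   [differs from x^2 - y^2: not invariant]
(B) x^2 + xy + y^2  ->  (sqrt(3)x/2 - y/2)^2 + (sqrt(3)x/2 - y/2)(x/2 + sqrt(3)y/2) + (x/2 + sqrt(3)y/2)^2 = sqrt(3)x^2/4 + x^2 + xy/2 - sqrt(3)y^2/4 + y^2   [differs from x^2 + xy + y^2: not invariant]
(C) xy  ->  (sqrt(3)x/2 - y/2)(x/2 + sqrt(3)y/2) = sqrt(3)x^2/4 + xy/2 - sqrt(3)y^2/4   [differs from xy: not invariant]
(D) x^2 + y^2  ->  (sqrt(3)x/2 - y/2)^2 + (x/2 + sqrt(3)y/2)^2 = x^2 + y^2   [equals x^2 + y^2: invariant]

Only option (D), x^2 + y^2, is unchanged by the transformation.
x^2 + y^2 is the squared distance from the origin, which rotations preserve.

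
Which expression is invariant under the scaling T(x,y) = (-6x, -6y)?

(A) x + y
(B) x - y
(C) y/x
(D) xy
C

Under the uniform scaling T(x,y) = (-6x, -6y):
Substitute the transformed coordinates into each option and compare with the original:
(A) x + y  ->  (-6x) + (-6y) = -6x - 6y   [differs from x + y: not invariant]
(B) x - y  ->  (-6x) - (-6y) = -6x + 6y   [differs from x - y: not invariant]
(C) y/x  ->  (-6y)/(-6x) = y/x   [equals y/x: invariant]
(D) xy  ->  (-6x)(-6y) = 36xy   [differs from xy: not invariant]

Only option (C), y/x, is unchanged by the transformation.
The common factor -6 cancels in a ratio of coordinates, while sums, products and sums of squares pick up factors of -6 or 36.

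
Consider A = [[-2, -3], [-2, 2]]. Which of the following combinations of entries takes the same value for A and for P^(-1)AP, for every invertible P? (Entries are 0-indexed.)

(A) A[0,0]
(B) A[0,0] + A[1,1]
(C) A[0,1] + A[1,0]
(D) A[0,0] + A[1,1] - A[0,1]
B

A[0,0] + A[1,1] is the trace of A. By the cyclic property of the trace, tr(P^(-1)AP) = tr(APP^(-1)) = tr(A), so it is the same for every matrix similar to A.

The other combinations are not similarity invariants. For example, take P = [[2, 1], [1, 1]] (det P = 1), so P^(-1) = [[1, -1], [-1, 2]] and
B = P^(-1)AP = [[-5, -5], [3, 5]].
Evaluating each option on A and on B:
(A) A[0,0]: -2 for A, -5 for B -> changes
(B) A[0,0] + A[1,1]: 0 for A, 0 for B -> unchanged
(C) A[0,1] + A[1,0]: -5 for A, -2 for B -> changes
(D) A[0,0] + A[1,1] - A[0,1]: 3 for A, 5 for B -> changes

Only (B) A[0,0] + A[1,1] = 0 survives (and it does so for every P, not just this one), so it is the invariant.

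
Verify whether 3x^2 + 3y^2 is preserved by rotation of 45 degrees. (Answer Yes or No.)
Yes

Applying rotation by 45 degrees: x' = x*cos(45 degrees) - y*sin(45 degrees) = sqrt(2)x/2 - sqrt(2)y/2, y' = x*sin(45 degrees) + y*cos(45 degrees) = sqrt(2)x/2 + sqrt(2)y/2

Substituting into 3x^2 + 3y^2:
3(sqrt(2)x/2 - sqrt(2)y/2)^2 + 3(sqrt(2)x/2 + sqrt(2)y/2)^2
= 3x^2 + 3y^2

This equals the original expression 3x^2 + 3y^2, so it IS invariant.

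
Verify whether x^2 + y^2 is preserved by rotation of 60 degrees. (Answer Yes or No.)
Yes

Applying rotation by 60 degrees: x' = x*cos(60 degrees) - y*sin(60 degrees) = x/2 - sqrt(3)y/2, y' = x*sin(60 degrees) + y*cos(60 degrees) = sqrt(3)x/2 + y/2

Substituting into x^2 + y^2:
(x/2 - sqrt(3)y/2)^2 + (sqrt(3)x/2 + y/2)^2
= x^2 + y^2

This equals the original expression x^2 + y^2, so it IS invariant.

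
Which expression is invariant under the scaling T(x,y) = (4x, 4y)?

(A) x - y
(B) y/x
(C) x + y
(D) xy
B

Under the uniform scaling T(x,y) = (4x, 4y):
Substitute the transformed coordinates into each option and compare with the original:
(A) x - y  ->  (4x) - (4y) = 4x - 4y   [differs from x - y: not invariant]
(B) y/x  ->  (4y)/(4x) = y/x   [equals y/x: invariant]
(C) x + y  ->  (4x) + (4y) = 4x + 4y   [differs from x + y: not invariant]
(D) xy  ->  (4x)(4y) = 16xy   [differs from xy: not invariant]

Only option (B), y/x, is unchanged by the transformation.
The common factor 4 cancels in a ratio of coordinates, while sums, products and sums of squares pick up factors of 4 or 16.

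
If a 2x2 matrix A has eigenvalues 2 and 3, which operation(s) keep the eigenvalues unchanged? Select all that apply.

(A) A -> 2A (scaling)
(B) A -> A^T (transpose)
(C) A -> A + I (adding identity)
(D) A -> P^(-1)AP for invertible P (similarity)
B and D

Eigenvalues are preserved by:
1. Similarity transformations: A -> P^(-1)AP (same characteristic polynomial)
2. Transpose: A^T has the same eigenvalues as A

Eigenvalues are NOT preserved by:
- Adding identity: eigenvalues become 2+1, 3+1
- Scaling: eigenvalues become 4, 6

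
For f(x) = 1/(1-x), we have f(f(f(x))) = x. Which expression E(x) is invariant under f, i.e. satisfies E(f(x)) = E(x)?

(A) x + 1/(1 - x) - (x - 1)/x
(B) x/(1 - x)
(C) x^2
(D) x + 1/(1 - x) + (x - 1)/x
D

Replace x by f(x) = 1/(1 - x) in each option and simplify. As a quick numerical cross-check, also compare E(4) with E(f(4)) = E(-1/3).

(A) x + 1/(1 - x) - (x - 1)/x  ->  (1/(1 - x)) + 1/(1 - (1/(1 - x))) - ((1/(1 - x)) - 1)/(1/(1 - x)) = (x^2(1 - x) - x + (x - 1)^2)/(x(x - 1)); check: E(4) = 35/12 but E(-1/3) = -43/12.   [not invariant]
(B) x/(1 - x)  ->  (1/(1 - x))/(1 - (1/(1 - x))) = -1/x; check: E(4) = -4/3 but E(-1/3) = -1/4.   [not invariant]
(C) x^2  ->  (1/(1 - x))^2 = (x - 1)^(-2); check: E(4) = 16 but E(-1/3) = 1/9.   [not invariant]
(D) x + 1/(1 - x) + (x - 1)/x  ->  (1/(1 - x)) + 1/(1 - (1/(1 - x))) + ((1/(1 - x)) - 1)/(1/(1 - x)), which simplifies back to x + 1/(1 - x) + (x - 1)/x; check: E(4) = 53/12, E(-1/3) = 53/12.   [invariant]

Only (D) is unchanged. Indeed f(f(x)) = 1/(1 - 1/(1-x)) = (1-x)/(-x) = (x-1)/x, so E(x) = x + f(x) + f(f(x)) is the sum over the whole 3-cycle; applying f just permutes the three terms cyclically (x -> f(x) -> f(f(x)) -> x), leaving the sum unchanged.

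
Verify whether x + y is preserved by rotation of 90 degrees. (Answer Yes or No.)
No

Applying rotation by 90 degrees: x' = x*cos(90 degrees) - y*sin(90 degrees) = -y, y' = x*sin(90 degrees) + y*cos(90 degrees) = x

Substituting into x + y:
(-y) + (x)
= x - y

This differs from the original expression x + y, so it is NOT invariant.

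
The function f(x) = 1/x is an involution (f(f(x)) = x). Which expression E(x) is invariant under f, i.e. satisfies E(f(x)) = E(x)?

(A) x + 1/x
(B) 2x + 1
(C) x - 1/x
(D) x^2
A

Replace x by f(x) = 1/x in each option and simplify. As a quick numerical cross-check, also compare E(5) with E(f(5)) = E(1/5).

(A) x + 1/x  ->  (1/x) + 1/(1/x), which simplifies back to x + 1/x; check: E(5) = 26/5, E(1/5) = 26/5.   [invariant]
(B) 2x + 1  ->  2(1/x) + 1 = (x + 2)/x; check: E(5) = 11 but E(1/5) = 7/5.   [not invariant]
(C) x - 1/x  ->  (1/x) - 1/(1/x) = -x + 1/x; check: E(5) = 24/5 but E(1/5) = -24/5.   [not invariant]
(D) x^2  ->  (1/x)^2 = x^(-2); check: E(5) = 25 but E(1/5) = 1/25.   [not invariant]

Only (A) is unchanged. E is symmetric under swapping x with f(x) = 1/x, which is exactly what an involution does.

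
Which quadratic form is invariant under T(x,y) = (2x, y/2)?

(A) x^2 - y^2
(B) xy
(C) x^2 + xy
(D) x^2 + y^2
B

T multiplies x by 2 and divides y by 2.
Substitute the transformed coordinates into each option and compare with the original:
(A) x^2 - y^2  ->  (2x)^2 - (y/2)^2 = 4x^2 - y^2/4   [differs from x^2 - y^2: not invariant]
(B) xy  ->  (2x)(y/2) = xy   [equals xy: invariant]
(C) x^2 + xy  ->  (2x)^2 + (2x)(y/2) = 4x^2 + xy   [differs from x^2 + xy: not invariant]
(D) x^2 + y^2  ->  (2x)^2 + (y/2)^2 = 4x^2 + y^2/4   [differs from x^2 + y^2: not invariant]

Only option (B), xy, is unchanged by the transformation.
The factors 2 and 1/2 cancel only in the pure product xy.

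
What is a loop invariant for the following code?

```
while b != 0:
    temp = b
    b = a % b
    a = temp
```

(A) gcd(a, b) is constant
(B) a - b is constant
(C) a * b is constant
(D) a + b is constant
A

A loop invariant must hold before the first iteration and be re-established by every execution of the body.

(A) gcd(a, b) is constant: One iteration replaces (a, b) by (b, a mod b). Since a mod b = a - q*b for an integer q, any common divisor of a and b divides b and a mod b, and conversely; hence gcd(b, a mod b) = gcd(a, b). For instance (17, 5) -> (5, 2) keeps gcd = 1. At exit b = 0 and a = gcd of the original inputs.

The other options fail:
(B) a - b is constant: e.g. (a, b) = (17, 5) -> (5, 2): the difference goes from 12 to 3.
(C) a * b is constant: e.g. (a, b) = (17, 5) -> (5, 2): the product goes from 85 to 10.
(D) a + b is constant: e.g. (a, b) = (17, 5) -> (5, 2): the sum goes from 22 to 7.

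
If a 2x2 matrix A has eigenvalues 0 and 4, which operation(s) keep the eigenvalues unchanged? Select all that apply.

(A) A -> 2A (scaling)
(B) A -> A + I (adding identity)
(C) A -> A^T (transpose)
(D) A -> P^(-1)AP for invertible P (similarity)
C and D

Eigenvalues are preserved by:
1. Similarity transformations: A -> P^(-1)AP (same characteristic polynomial)
2. Transpose: A^T has the same eigenvalues as A

Eigenvalues are NOT preserved by:
- Adding identity: eigenvalues become 0+1, 4+1
- Scaling: eigenvalues become 0, 8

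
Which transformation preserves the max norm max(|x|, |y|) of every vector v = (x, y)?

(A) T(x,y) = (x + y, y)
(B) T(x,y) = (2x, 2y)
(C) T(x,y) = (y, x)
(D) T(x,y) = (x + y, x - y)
C

A transformation preserves a norm if ||T(v)|| = ||v|| for every v; a single vector where the norm changes rules an option out.

(A) T(x,y) = (x + y, y): v = (1, 1) has norm max(|1|, |1|) = 1, but T(v) = (2, 1) has norm 2 -- not preserved.
(B) T(x,y) = (2x, 2y): v = (1, 0) has norm max(|1|, |0|) = 1, but T(v) = (2, 0) has norm 2 -- not preserved.
(C) T(x,y) = (y, x): preserves the norm -- it only permutes the coordinates and/or flips signs, which leaves max(|x|, |y|) unchanged.
(D) T(x,y) = (x + y, x - y): v = (1, 1) has norm max(|1|, |1|) = 1, but T(v) = (2, 0) has norm 2 -- not preserved.

Therefore the answer is (C).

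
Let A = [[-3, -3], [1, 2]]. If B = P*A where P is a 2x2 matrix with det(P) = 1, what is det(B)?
-3

By the multiplicative property of determinants, det(B) = det(P*A) = det(P) * det(A) = det(A),
so the determinant is invariant under multiplication by any determinant-1 matrix; we just need det(A).

det(A) = (-3)(2) - (-3)(1) = -6 - (-3) = -3

Therefore det(B) = 1 * (-3) = -3.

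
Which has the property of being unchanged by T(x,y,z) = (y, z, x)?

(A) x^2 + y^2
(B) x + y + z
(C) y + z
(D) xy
B

Apply T(x,y,z) = (y, z, x) to each option, i.e. replace (x, y, z) by the transformed coordinates.
Substitute the transformed coordinates into each option and compare with the original:
(A) x^2 + y^2  ->  (y)^2 + (z)^2 = y^2 + z^2   [differs from x^2 + y^2: not invariant]
(B) x + y + z  ->  (y) + (z) + (x) = x + y + z   [equals x + y + z: invariant]
(C) y + z  ->  (z) + (x) = x + z   [differs from y + z: not invariant]
(D) xy  ->  (y)(z) = yz   [differs from xy: not invariant]

Only option (B), x + y + z, is unchanged by the transformation.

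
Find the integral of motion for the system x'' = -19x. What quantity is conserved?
E = (x')^2 + 19x^2

Multiply the equation by x':
x' * x'' = -19x * x'
The left side is d/dt[(x')^2/2] and the right side is d/dt[-19x^2/2], so
d/dt[(x')^2/2 + 19x^2/2] = 0, i.e. (x')^2/2 + 19x^2/2 = constant.
Multiplying by 2, the integral of motion is E = (x')^2 + 19x^2.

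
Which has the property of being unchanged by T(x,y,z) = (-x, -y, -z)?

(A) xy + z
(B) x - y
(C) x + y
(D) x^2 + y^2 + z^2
D

Apply T(x,y,z) = (-x, -y, -z) to each option, i.e. replace (x, y, z) by the transformed coordinates.
Substitute the transformed coordinates into each option and compare with the original:
(A) xy + z  ->  (-x)(-y) + (-z) = xy - z   [differs from xy + z: not invariant]
(B) x - y  ->  (-x) - (-y) = -x + y   [differs from x - y: not invariant]
(C) x + y  ->  (-x) + (-y) = -x - y   [differs from x + y: not invariant]
(D) x^2 + y^2 + z^2  ->  (-x)^2 + (-y)^2 + (-z)^2 = x^2 + y^2 + z^2   [equals x^2 + y^2 + z^2: invariant]

Only option (D), x^2 + y^2 + z^2, is unchanged by the transformation.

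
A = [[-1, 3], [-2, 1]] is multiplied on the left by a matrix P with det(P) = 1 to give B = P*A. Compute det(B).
5

By the multiplicative property of determinants, det(B) = det(P*A) = det(P) * det(A) = det(A),
so the determinant is invariant under multiplication by any determinant-1 matrix; we just need det(A).

det(A) = (-1)(1) - (3)(-2) = -1 - (-6) = 5

Therefore det(B) = 1 * 5 = 5.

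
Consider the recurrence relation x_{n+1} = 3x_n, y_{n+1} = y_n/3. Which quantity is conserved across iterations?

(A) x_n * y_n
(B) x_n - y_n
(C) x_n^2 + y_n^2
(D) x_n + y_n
A

For the recurrence x_{n+1} = 3x_n, y_{n+1} = y_n/3:

x_{n+1} * y_{n+1} = (3x_n) * (y_n/3) = x_n * y_n
The product is conserved.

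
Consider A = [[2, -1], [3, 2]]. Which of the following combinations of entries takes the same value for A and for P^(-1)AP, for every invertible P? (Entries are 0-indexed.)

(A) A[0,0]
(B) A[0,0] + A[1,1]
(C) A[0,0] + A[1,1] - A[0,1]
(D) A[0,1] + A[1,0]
B

A[0,0] + A[1,1] is the trace of A. By the cyclic property of the trace, tr(P^(-1)AP) = tr(APP^(-1)) = tr(A), so it is the same for every matrix similar to A.

The other combinations are not similarity invariants. For example, take P = [[2, 1], [1, 1]] (det P = 1), so P^(-1) = [[1, -1], [-1, 2]] and
B = P^(-1)AP = [[-5, -4], [13, 9]].
Evaluating each option on A and on B:
(A) A[0,0]: 2 for A, -5 for B -> changes
(B) A[0,0] + A[1,1]: 4 for A, 4 for B -> unchanged
(C) A[0,0] + A[1,1] - A[0,1]: 5 for A, 8 for B -> changes
(D) A[0,1] + A[1,0]: 2 for A, 9 for B -> changes

Only (B) A[0,0] + A[1,1] = 4 survives (and it does so for every P, not just this one), so it is the invariant.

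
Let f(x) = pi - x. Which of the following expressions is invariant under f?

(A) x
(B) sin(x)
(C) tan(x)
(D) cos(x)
B

For f(x) = pi - x:
sin(pi - x) = sin(x), so sine is invariant under this transformation.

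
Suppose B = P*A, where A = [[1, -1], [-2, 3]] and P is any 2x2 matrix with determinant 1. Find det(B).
1

By the multiplicative property of determinants, det(B) = det(P*A) = det(P) * det(A) = det(A),
so the determinant is invariant under multiplication by any determinant-1 matrix; we just need det(A).

det(A) = (1)(3) - (-1)(-2) = 3 - 2 = 1

Therefore det(B) = 1 * 1 = 1.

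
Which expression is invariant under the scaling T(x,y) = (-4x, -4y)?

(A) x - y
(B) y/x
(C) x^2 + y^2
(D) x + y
B

Under the uniform scaling T(x,y) = (-4x, -4y):
Substitute the transformed coordinates into each option and compare with the original:
(A) x - y  ->  (-4x) - (-4y) = -4x + 4y   [differs from x - y: not invariant]
(B) y/x  ->  (-4y)/(-4x) = y/x   [equals y/x: invariant]
(C) x^2 + y^2  ->  (-4x)^2 + (-4y)^2 = 16x^2 + 16y^2   [differs from x^2 + y^2: not invariant]
(D) x + y  ->  (-4x) + (-4y) = -4x - 4y   [differs from x + y: not invariant]

Only option (B), y/x, is unchanged by the transformation.
The common factor -4 cancels in a ratio of coordinates, while sums, products and sums of squares pick up factors of -4 or 16.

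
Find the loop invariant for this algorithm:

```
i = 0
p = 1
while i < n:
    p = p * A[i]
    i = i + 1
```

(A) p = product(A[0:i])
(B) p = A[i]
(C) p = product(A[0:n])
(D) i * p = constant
A

A loop invariant must hold before the first iteration and be re-established by every execution of the body.

(A) p = product(A[0:i]): Initially i = 0 and p = 1 = product of the empty slice A[0:0]. If p = product(A[0:i]) holds at the top of an iteration, the body sets p to product(A[0:i]) * A[i] = product(A[0:i+1]) and then i to i+1, so the property is restored. At exit i = n, giving p = product(A[0:n]).

The other options fail:
(B) p = A[i]: after the first iteration p = A[0] but i = 1; in general p is a product of several elements, not a single one.
(C) p = product(A[0:n]): false before the loop (p = 1, not the full product) -- it only becomes true at exit.
(D) i * p = constant: initially i * p = 0, but after one iteration it is 1 * A[0], which is nonzero in general.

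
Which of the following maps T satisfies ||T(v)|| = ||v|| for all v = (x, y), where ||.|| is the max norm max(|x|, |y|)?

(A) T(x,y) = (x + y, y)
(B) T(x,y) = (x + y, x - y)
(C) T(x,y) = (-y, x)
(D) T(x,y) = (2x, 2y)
C

A transformation preserves a norm if ||T(v)|| = ||v|| for every v; a single vector where the norm changes rules an option out.

(A) T(x,y) = (x + y, y): v = (1, 1) has norm max(|1|, |1|) = 1, but T(v) = (2, 1) has norm 2 -- not preserved.
(B) T(x,y) = (x + y, x - y): v = (1, 1) has norm max(|1|, |1|) = 1, but T(v) = (2, 0) has norm 2 -- not preserved.
(C) T(x,y) = (-y, x): preserves the norm -- it only permutes the coordinates and/or flips signs, which leaves max(|x|, |y|) unchanged.
(D) T(x,y) = (2x, 2y): v = (1, 0) has norm max(|1|, |0|) = 1, but T(v) = (2, 0) has norm 2 -- not preserved.

Therefore the answer is (C).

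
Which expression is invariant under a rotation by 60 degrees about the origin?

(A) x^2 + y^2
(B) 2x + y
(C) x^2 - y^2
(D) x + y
A

A rotation by 60 degrees sends (x, y) to (x/2 - sqrt(3)y/2, sqrt(3)x/2 + y/2).
Substitute the transformed coordinates into each option and compare with the original:
(A) x^2 + y^2  ->  (x/2 - sqrt(3)y/2)^2 + (sqrt(3)x/2 + y/2)^2 = x^2 + y^2   [equals x^2 + y^2: invariant]
(B) 2x + y  ->  2(x/2 - sqrt(3)y/2) + (sqrt(3)x/2 + y/2) = sqrt(3)x/2 + x - sqrt(3)y + y/2   [differs from 2x + y: not invariant]
(C) x^2 - y^2  ->  (x/2 - sqrt(3)y/2)^2 - (sqrt(3)x/2 + y/2)^2 = -x^2/2 - sqrt(3)xy + y^2/2   [differs from x^2 - y^2: not invariant]
(D) x + y  ->  (x/2 - sqrt(3)y/2) + (sqrt(3)x/2 + y/2) = x/2 + sqrt(3)x/2 - sqrt(3)y/2 + y/2   [differs from x + y: not invariant]

Only option (A), x^2 + y^2, is unchanged by the transformation.
Geometrically, x^2 + y^2 is the squared distance from the origin, which every rotation about the origin preserves.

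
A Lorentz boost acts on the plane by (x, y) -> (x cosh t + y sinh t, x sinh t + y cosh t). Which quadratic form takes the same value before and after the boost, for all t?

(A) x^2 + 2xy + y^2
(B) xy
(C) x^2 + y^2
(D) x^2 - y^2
D

Write x' = x cosh t + y sinh t, y' = x sinh t + y cosh t and substitute into each option:
(A) x^2 + 2xy + y^2: (x' + y')^2 with x' + y' = (x + y)(cosh t + sinh t) = (x + y)e^t, so it becomes (x + y)^2 e^(2t)   [not invariant for t != 0]
(B) xy: (x cosh t + y sinh t)(x sinh t + y cosh t) = xy(cosh^2 t + sinh^2 t) + (x^2 + y^2) sinh t cosh t = xy cosh 2t + (x^2 + y^2)(sinh 2t)/2   [not invariant for t != 0]
(C) x^2 + y^2: (x cosh t + y sinh t)^2 + (x sinh t + y cosh t)^2 = (x^2 + y^2)(cosh^2 t + sinh^2 t) + 4xy sinh t cosh t = (x^2 + y^2) cosh 2t + 2xy sinh 2t   [not invariant for t != 0]
(D) x^2 - y^2: (x cosh t + y sinh t)^2 - (x sinh t + y cosh t)^2 = x^2(cosh^2 t - sinh^2 t) + 2xy(cosh t sinh t - sinh t cosh t) + y^2(sinh^2 t - cosh^2 t) = x^2 - y^2   [invariant, using cosh^2 t - sinh^2 t = 1]

Only (D) x^2 - y^2 is unchanged; it is the Minkowski form preserved by Lorentz boosts, just as x^2 + y^2 is preserved by ordinary rotations.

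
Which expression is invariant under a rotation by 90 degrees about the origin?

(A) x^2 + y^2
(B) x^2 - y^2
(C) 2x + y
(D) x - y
A

A rotation by 90 degrees sends (x, y) to (-y, x).
Substitute the transformed coordinates into each option and compare with the original:
(A) x^2 + y^2  ->  (-y)^2 + (x)^2 = x^2 + y^2   [equals x^2 + y^2: invariant]
(B) x^2 - y^2  ->  (-y)^2 - (x)^2 = -x^2 + y^2   [differs from x^2 - y^2: not invariant]
(C) 2x + y  ->  2(-y) + (x) = x - 2y   [differs from 2x + y: not invariant]
(D) x - y  ->  (-y) - (x) = -x - y   [differs from x - y: not invariant]

Only option (A), x^2 + y^2, is unchanged by the transformation.
Geometrically, x^2 + y^2 is the squared distance from the origin, which every rotation about the origin preserves.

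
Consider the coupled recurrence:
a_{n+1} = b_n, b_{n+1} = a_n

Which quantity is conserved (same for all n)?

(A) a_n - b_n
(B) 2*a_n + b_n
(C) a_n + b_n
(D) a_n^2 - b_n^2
C

Replace a_n by a_{n+1} = b_n and b_n by b_{n+1} = a_n in each option and simplify:
(A) a_n - b_n  ->  (b_n) - (a_n) = -a_n + b_n   [not conserved]
(B) 2*a_n + b_n  ->  2*(b_n) + (a_n) = a_n + 2*b_n   [not conserved]
(C) a_n + b_n  ->  (b_n) + (a_n) = a_n + b_n   [conserved]
(D) a_n^2 - b_n^2  ->  (b_n)^2 - (a_n)^2 = -a_n^2 + b_n^2   [not conserved]

Only (C) a_n + b_n returns to itself after one step, so it is the conserved quantity.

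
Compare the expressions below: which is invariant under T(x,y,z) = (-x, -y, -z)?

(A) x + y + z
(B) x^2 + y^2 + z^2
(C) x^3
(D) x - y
B

Apply T(x,y,z) = (-x, -y, -z) to each option, i.e. replace (x, y, z) by the transformed coordinates.
Substitute the transformed coordinates into each option and compare with the original:
(A) x + y + z  ->  (-x) + (-y) + (-z) = -x - y - z   [differs from x + y + z: not invariant]
(B) x^2 + y^2 + z^2  ->  (-x)^2 + (-y)^2 + (-z)^2 = x^2 + y^2 + z^2   [equals x^2 + y^2 + z^2: invariant]
(C) x^3  ->  (-x)^3 = -x^3   [differs from x^3: not invariant]
(D) x - y  ->  (-x) - (-y) = -x + y   [differs from x - y: not invariant]

Only option (B), x^2 + y^2 + z^2, is unchanged by the transformation.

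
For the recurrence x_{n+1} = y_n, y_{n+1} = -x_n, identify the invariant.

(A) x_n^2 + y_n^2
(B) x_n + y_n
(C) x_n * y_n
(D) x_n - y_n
A

For the recurrence x_{n+1} = y_n, y_{n+1} = -x_n:

x_{n+1}^2 + y_{n+1}^2 = y_n^2 + (-x_n)^2 = x_n^2 + y_n^2
The sum of squares is conserved (like energy in a harmonic oscillator).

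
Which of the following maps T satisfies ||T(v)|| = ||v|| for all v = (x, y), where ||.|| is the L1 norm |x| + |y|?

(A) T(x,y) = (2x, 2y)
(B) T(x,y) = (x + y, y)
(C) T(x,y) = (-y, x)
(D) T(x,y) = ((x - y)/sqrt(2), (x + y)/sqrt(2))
C

A transformation preserves a norm if ||T(v)|| = ||v|| for every v; a single vector where the norm changes rules an option out.

(A) T(x,y) = (2x, 2y): v = (1, 0) has norm |1| + |0| = 1, but T(v) = (2, 0) has norm 2 -- not preserved.
(B) T(x,y) = (x + y, y): v = (0, 1) has norm |0| + |1| = 1, but T(v) = (1, 1) has norm 2 -- not preserved.
(C) T(x,y) = (-y, x): preserves the norm -- it only permutes the coordinates and/or flips signs, which leaves |x| + |y| unchanged.
(D) T(x,y) = ((x - y)/sqrt(2), (x + y)/sqrt(2)): v = (1, 0) has norm |1| + |0| = 1, but T(v) = (sqrt(2)/2, sqrt(2)/2) has norm sqrt(2) -- not preserved.

Therefore the answer is (C).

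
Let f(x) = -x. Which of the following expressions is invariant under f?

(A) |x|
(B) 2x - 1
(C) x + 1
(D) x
A

For f(x) = -x:
Applying f replaces x by -x. Since |-x| = |x|, the absolute value is unchanged by f, whereas x -> -x, 2x - 1 -> -2x - 1 and x + 1 -> -x + 1 all change.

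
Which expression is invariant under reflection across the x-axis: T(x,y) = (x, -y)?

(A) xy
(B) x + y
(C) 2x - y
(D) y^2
D

The map is reflection across the x-axis: T(x,y) = (x, -y).
Substitute the transformed coordinates into each option and compare with the original:
(A) xy  ->  (x)(-y) = -xy   [differs from xy: not invariant]
(B) x + y  ->  (x) + (-y) = x - y   [differs from x + y: not invariant]
(C) 2x - y  ->  2(x) - (-y) = 2x + y   [differs from 2x - y: not invariant]
(D) y^2  ->  (-y)^2 = y^2   [equals y^2: invariant]

Only option (D), y^2, is unchanged by the transformation.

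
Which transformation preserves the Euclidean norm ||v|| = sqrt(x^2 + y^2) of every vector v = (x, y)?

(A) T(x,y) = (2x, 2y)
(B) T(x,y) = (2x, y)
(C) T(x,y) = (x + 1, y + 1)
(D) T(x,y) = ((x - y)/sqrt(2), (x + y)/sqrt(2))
D

A transformation preserves a norm if ||T(v)|| = ||v|| for every v; a single vector where the norm changes rules an option out.

(A) T(x,y) = (2x, 2y): v = (1, 0) has norm sqrt((1)^2 + (0)^2) = 1, but T(v) = (2, 0) has norm 2 -- not preserved.
(B) T(x,y) = (2x, y): v = (1, 0) has norm sqrt((1)^2 + (0)^2) = 1, but T(v) = (2, 0) has norm 2 -- not preserved.
(C) T(x,y) = (x + 1, y + 1): v = (1, 0) has norm sqrt((1)^2 + (0)^2) = 1, but T(v) = (2, 1) has norm sqrt(5) -- not preserved.
(D) T(x,y) = ((x - y)/sqrt(2), (x + y)/sqrt(2)): preserves the norm -- it is an orthogonal map (a rotation/reflection), and (sqrt(2)(x - y)/2)^2 + (sqrt(2)(x + y)/2)^2 simplifies to x^2 + y^2.

Therefore the answer is (D).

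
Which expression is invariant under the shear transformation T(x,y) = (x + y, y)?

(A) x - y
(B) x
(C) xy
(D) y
D

Under the shear T(x,y) = (x + y, y):
Substitute the transformed coordinates into each option and compare with the original:
(A) x - y  ->  (x + y) - (y) = x   [differs from x - y: not invariant]
(B) x  ->  (x + y) = x + y   [differs from x: not invariant]
(C) xy  ->  (x + y)(y) = xy + y^2   [differs from xy: not invariant]
(D) y  ->  (y) = y   [equals y: invariant]

Only option (D), y, is unchanged by the transformation.
A horizontal shear moves points parallel to the x-axis, so the y-coordinate (and any function of y alone) is unchanged.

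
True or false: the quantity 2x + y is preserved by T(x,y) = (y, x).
False

Substitute T(x,y) = (y, x) into the expression and compare with the original.

Original: 2x + y
After applying T: 2(y) + (x) = x + 2y

This differs from the original 2x + y (difference: -x + y), so the expression is NOT invariant.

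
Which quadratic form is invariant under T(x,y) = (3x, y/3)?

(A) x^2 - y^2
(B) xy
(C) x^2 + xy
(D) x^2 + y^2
B

T multiplies x by 3 and divides y by 3.
Substitute the transformed coordinates into each option and compare with the original:
(A) x^2 - y^2  ->  (3x)^2 - (y/3)^2 = 9x^2 - y^2/9   [differs from x^2 - y^2: not invariant]
(B) xy  ->  (3x)(y/3) = xy   [equals xy: invariant]
(C) x^2 + xy  ->  (3x)^2 + (3x)(y/3) = 9x^2 + xy   [differs from x^2 + xy: not invariant]
(D) x^2 + y^2  ->  (3x)^2 + (y/3)^2 = 9x^2 + y^2/9   [differs from x^2 + y^2: not invariant]

Only option (B), xy, is unchanged by the transformation.
The factors 3 and 1/3 cancel only in the pure product xy.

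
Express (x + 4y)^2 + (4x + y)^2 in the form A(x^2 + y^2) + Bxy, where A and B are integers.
17(x^2 + y^2) + 16xy

Expanding: (x + 4y)^2 = x^2 + 8xy + 16y^2
(4x + y)^2 = 16x^2 + 8xy + y^2
Sum = (1+16)(x^2+y^2) + 16xy = 17(x^2 + y^2) + 16xy
This is symmetric in x and y.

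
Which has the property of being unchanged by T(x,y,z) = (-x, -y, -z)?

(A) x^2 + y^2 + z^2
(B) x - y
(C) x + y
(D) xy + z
A

Apply T(x,y,z) = (-x, -y, -z) to each option, i.e. replace (x, y, z) by the transformed coordinates.
Substitute the transformed coordinates into each option and compare with the original:
(A) x^2 + y^2 + z^2  ->  (-x)^2 + (-y)^2 + (-z)^2 = x^2 + y^2 + z^2   [equals x^2 + y^2 + z^2: invariant]
(B) x - y  ->  (-x) - (-y) = -x + y   [differs from x - y: not invariant]
(C) x + y  ->  (-x) + (-y) = -x - y   [differs from x + y: not invariant]
(D) xy + z  ->  (-x)(-y) + (-z) = xy - z   [differs from xy + z: not invariant]

Only option (A), x^2 + y^2 + z^2, is unchanged by the transformation.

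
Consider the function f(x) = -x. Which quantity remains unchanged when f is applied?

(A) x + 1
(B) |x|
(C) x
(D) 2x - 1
B

For f(x) = -x:
Applying f replaces x by -x. Since |-x| = |x|, the absolute value is unchanged by f, whereas x -> -x, 2x - 1 -> -2x - 1 and x + 1 -> -x + 1 all change.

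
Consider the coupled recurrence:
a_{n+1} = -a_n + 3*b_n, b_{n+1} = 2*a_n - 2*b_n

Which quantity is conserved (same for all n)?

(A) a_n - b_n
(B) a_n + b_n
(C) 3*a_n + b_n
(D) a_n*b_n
B

Replace a_n by a_{n+1} = -a_n + 3*b_n and b_n by b_{n+1} = 2*a_n - 2*b_n in each option and simplify:
(A) a_n - b_n  ->  (-a_n + 3*b_n) - (2*a_n - 2*b_n) = -3*a_n + 5*b_n   [not conserved]
(B) a_n + b_n  ->  (-a_n + 3*b_n) + (2*a_n - 2*b_n) = a_n + b_n   [conserved]
(C) 3*a_n + b_n  ->  3*(-a_n + 3*b_n) + (2*a_n - 2*b_n) = -a_n + 7*b_n   [not conserved]
(D) a_n*b_n  ->  (-a_n + 3*b_n)*(2*a_n - 2*b_n) = -2*a_n^2 + 8*a_n*b_n - 6*b_n^2   [not conserved]

Only (B) a_n + b_n returns to itself after one step, so it is the conserved quantity.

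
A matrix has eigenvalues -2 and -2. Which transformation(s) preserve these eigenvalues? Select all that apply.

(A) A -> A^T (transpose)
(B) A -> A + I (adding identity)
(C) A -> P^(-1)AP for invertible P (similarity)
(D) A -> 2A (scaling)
A and C

Eigenvalues are preserved by:
1. Similarity transformations: A -> P^(-1)AP (same characteristic polynomial)
2. Transpose: A^T has the same eigenvalues as A

Eigenvalues are NOT preserved by:
- Adding identity: eigenvalues become -2+1, -2+1
- Scaling: eigenvalues become -4, -4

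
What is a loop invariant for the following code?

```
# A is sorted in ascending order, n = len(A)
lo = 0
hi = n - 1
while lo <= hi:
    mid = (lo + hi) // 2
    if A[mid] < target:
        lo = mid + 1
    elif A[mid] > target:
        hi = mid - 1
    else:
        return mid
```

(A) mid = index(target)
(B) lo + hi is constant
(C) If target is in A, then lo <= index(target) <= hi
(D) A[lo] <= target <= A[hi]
C

A loop invariant must hold before the first iteration and be re-established by every execution of the body.

(C) If target is in A, then lo <= index(target) <= hi: Before the loop [lo, hi] = [0, n-1] covers every index. When A[mid] < target, sortedness puts target strictly to the right of mid, so setting lo = mid + 1 keeps index(target) in [lo, hi]; symmetrically for hi = mid - 1. Hence 'if target is in A then lo <= index(target) <= hi' holds after every iteration, and when lo > hi it proves target is absent.

The other options fail:
(A) mid = index(target): mid is just the current probe; it equals index(target) only on the iteration that returns.
(B) lo + hi is constant: each iteration moves exactly one of lo, hi, so lo + hi changes (e.g. 0 + (n-1) becomes (mid+1) + (n-1)).
(D) A[lo] <= target <= A[hi]: fails when target is not in A (e.g. target < A[0] already violates it before the loop), so it is not maintained in general.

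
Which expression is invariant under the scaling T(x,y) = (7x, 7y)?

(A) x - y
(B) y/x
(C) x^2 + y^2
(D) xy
B

Under the uniform scaling T(x,y) = (7x, 7y):
Substitute the transformed coordinates into each option and compare with the original:
(A) x - y  ->  (7x) - (7y) = 7x - 7y   [differs from x - y: not invariant]
(B) y/x  ->  (7y)/(7x) = y/x   [equals y/x: invariant]
(C) x^2 + y^2  ->  (7x)^2 + (7y)^2 = 49x^2 + 49y^2   [differs from x^2 + y^2: not invariant]
(D) xy  ->  (7x)(7y) = 49xy   [differs from xy: not invariant]

Only option (B), y/x, is unchanged by the transformation.
The common factor 7 cancels in a ratio of coordinates, while sums, products and sums of squares pick up factors of 7 or 49.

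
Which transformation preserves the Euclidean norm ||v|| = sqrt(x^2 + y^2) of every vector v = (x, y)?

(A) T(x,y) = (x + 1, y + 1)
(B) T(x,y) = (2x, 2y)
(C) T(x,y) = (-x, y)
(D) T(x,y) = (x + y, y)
C

A transformation preserves a norm if ||T(v)|| = ||v|| for every v; a single vector where the norm changes rules an option out.

(A) T(x,y) = (x + 1, y + 1): v = (1, 0) has norm sqrt((1)^2 + (0)^2) = 1, but T(v) = (2, 1) has norm sqrt(5) -- not preserved.
(B) T(x,y) = (2x, 2y): v = (1, 0) has norm sqrt((1)^2 + (0)^2) = 1, but T(v) = (2, 0) has norm 2 -- not preserved.
(C) T(x,y) = (-x, y): preserves the norm -- it is an orthogonal map (a rotation/reflection), and (-x)^2 + (y)^2 simplifies to x^2 + y^2.
(D) T(x,y) = (x + y, y): v = (0, 1) has norm sqrt((0)^2 + (1)^2) = 1, but T(v) = (1, 1) has norm sqrt(2) -- not preserved.

Therefore the answer is (C).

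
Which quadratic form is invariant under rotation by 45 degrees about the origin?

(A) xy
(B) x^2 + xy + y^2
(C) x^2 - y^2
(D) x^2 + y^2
D

Rotation by 45 degrees sends (x, y) to (sqrt(2)x/2 - sqrt(2)y/2, sqrt(2)x/2 + sqrt(2)y/2).
Substitute the transformed coordinates into each option and compare with the original:
(A) xy  ->  (sqrt(2)x/2 - sqrt(2)y/2)(sqrt(2)x/2 + sqrt(2)y/2) = x^2/2 - y^2/2   [differs from xy: not invariant]
(B) x^2 + xy + y^2  ->  (sqrt(2)x/2 - sqrt(2)y/2)^2 + (sqrt(2)x/2 - sqrt(2)y/2)(sqrt(2)x/2 + sqrt(2)y/2) + (sqrt(2)x/2 + sqrt(2)y/2)^2 = 3x^2/2 + y^2/2   [differs from x^2 + xy + y^2: not invariant]
(C) x^2 - y^2  ->  (sqrt(2)x/2 - sqrt(2)y/2)^2 - (sqrt(2)x/2 + sqrt(2)y/2)^2 = -2xy   [differs from x^2 - y^2: not invariant]
(D) x^2 + y^2  ->  (sqrt(2)x/2 - sqrt(2)y/2)^2 + (sqrt(2)x/2 + sqrt(2)y/2)^2 = x^2 + y^2   [equals x^2 + y^2: invariant]

Only option (D), x^2 + y^2, is unchanged by the transformation.
x^2 + y^2 is the squared distance from the origin, which rotations preserve.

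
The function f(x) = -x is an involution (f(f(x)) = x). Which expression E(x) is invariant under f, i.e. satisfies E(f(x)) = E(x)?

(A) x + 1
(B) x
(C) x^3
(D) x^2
D

Replace x by f(x) = -x in each option and simplify. As a quick numerical cross-check, also compare E(4) with E(f(4)) = E(-4).

(A) x + 1  ->  (-x) + 1 = 1 - x; check: E(4) = 5 but E(-4) = -3.   [not invariant]
(B) x  ->  (-x) = -x; check: E(4) = 4 but E(-4) = -4.   [not invariant]
(C) x^3  ->  (-x)^3 = -x^3; check: E(4) = 64 but E(-4) = -64.   [not invariant]
(D) x^2  ->  (-x)^2, which simplifies back to x^2; check: E(4) = 16, E(-4) = 16.   [invariant]

Only (D) is unchanged. E is symmetric under swapping x with f(x) = -x, which is exactly what an involution does.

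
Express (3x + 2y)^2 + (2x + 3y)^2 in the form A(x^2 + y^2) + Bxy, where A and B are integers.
13(x^2 + y^2) + 24xy

Expanding: (3x + 2y)^2 = 9x^2 + 12xy + 4y^2
(2x + 3y)^2 = 4x^2 + 12xy + 9y^2
Sum = (9+4)(x^2+y^2) + 24xy = 13(x^2 + y^2) + 24xy
This is symmetric in x and y.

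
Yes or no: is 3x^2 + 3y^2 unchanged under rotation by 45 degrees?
Yes

Applying rotation by 45 degrees: x' = x*cos(45 degrees) - y*sin(45 degrees) = sqrt(2)x/2 - sqrt(2)y/2, y' = x*sin(45 degrees) + y*cos(45 degrees) = sqrt(2)x/2 + sqrt(2)y/2

Substituting into 3x^2 + 3y^2:
3(sqrt(2)x/2 - sqrt(2)y/2)^2 + 3(sqrt(2)x/2 + sqrt(2)y/2)^2
= 3x^2 + 3y^2

This equals the original expression 3x^2 + 3y^2, so it IS invariant.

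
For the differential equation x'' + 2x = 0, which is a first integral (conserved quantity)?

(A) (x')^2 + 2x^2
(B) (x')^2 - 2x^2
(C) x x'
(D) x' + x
A

A first integral I satisfies dI/dt = 0 along every solution. Differentiate each option and use the equation of motion:
(A) d/dt[(x')^2 + 2x^2] = 2x'x'' + 4x x' = 2x'(-2x) + 4x x' = 0
(B) d/dt[(x')^2 - 2x^2] = 2x'x'' - 4x x' = -8x x', not identically 0
(C) d/dt[x x'] = (x')^2 + x x'' = (x')^2 - 2x^2, not identically 0
(D) d/dt[x' + x] = x'' + x' = -2x + x', not identically 0

Only (A) has zero time-derivative. So the energy-like quantity (x')^2 + 2x^2 is the first integral.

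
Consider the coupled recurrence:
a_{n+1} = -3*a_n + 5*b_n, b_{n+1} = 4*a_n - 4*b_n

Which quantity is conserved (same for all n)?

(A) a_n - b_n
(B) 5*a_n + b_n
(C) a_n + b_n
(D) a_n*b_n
C

Replace a_n by a_{n+1} = -3*a_n + 5*b_n and b_n by b_{n+1} = 4*a_n - 4*b_n in each option and simplify:
(A) a_n - b_n  ->  (-3*a_n + 5*b_n) - (4*a_n - 4*b_n) = -7*a_n + 9*b_n   [not conserved]
(B) 5*a_n + b_n  ->  5*(-3*a_n + 5*b_n) + (4*a_n - 4*b_n) = -11*a_n + 21*b_n   [not conserved]
(C) a_n + b_n  ->  (-3*a_n + 5*b_n) + (4*a_n - 4*b_n) = a_n + b_n   [conserved]
(D) a_n*b_n  ->  (-3*a_n + 5*b_n)*(4*a_n - 4*b_n) = -12*a_n^2 + 32*a_n*b_n - 20*b_n^2   [not conserved]

Only (C) a_n + b_n returns to itself after one step, so it is the conserved quantity.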